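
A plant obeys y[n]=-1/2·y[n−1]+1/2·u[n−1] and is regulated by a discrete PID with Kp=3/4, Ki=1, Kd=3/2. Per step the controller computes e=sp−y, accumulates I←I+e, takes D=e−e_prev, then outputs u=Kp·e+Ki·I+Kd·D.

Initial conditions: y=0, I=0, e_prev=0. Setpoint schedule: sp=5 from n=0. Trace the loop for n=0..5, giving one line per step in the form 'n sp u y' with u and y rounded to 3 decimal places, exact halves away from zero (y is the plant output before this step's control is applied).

0 5 16.250 0.000
1 5 -12.656 8.125
2 5 56.582 -10.391
3 5 -98.401 33.486
4 5 262.076 -65.944
5 5 -563.474 164.010

(exact arithmetic carried between steps; '≈' marks a value shown rounded to 6 d.p. or computed from one; I and e_prev carry over from the previous line; the table rounds u and y to 3 d.p., halves away from zero)
n=0: y=0, sp=5, e=sp−y=5; I=5, D=e−e_prev=5; u=3/4·5+1·5+3/2·5=16.25; next y=-1/2·0+1/2·16.25=8.125
n=1: y=8.125, sp=5, e=sp−y=-3.125; I=1.875, D=e−e_prev=-8.125; u=3/4·(-3.125)+1·1.875+3/2·(-8.125)=-12.65625; next y=-1/2·8.125+1/2·(-12.65625)=-10.390625
n=2: y=-10.390625, sp=5, e=sp−y=15.390625; I=17.265625, D=e−e_prev=18.515625; u=3/4·15.390625+1·17.265625+3/2·18.515625≈56.582031; next y=-1/2·(-10.390625)+1/2·56.582031≈33.486328
n=3: y≈33.486328, sp=5, e=sp−y≈-28.486328; I≈-11.220703, D=e−e_prev≈-43.876953; u=3/4·(-28.486328)+1·(-11.220703)+3/2·(-43.876953)≈-98.400879; next y=-1/2·33.486328+1/2·(-98.400879)≈-65.943604
n=4: y≈-65.943604, sp=5, e=sp−y≈70.943604; I≈59.722900, D=e−e_prev≈99.429932; u=3/4·70.943604+1·59.722900+3/2·99.429932≈262.075500; next y=-1/2·(-65.943604)+1/2·262.075500≈164.009552
n=5: y≈164.009552, sp=5, e=sp−y≈-159.009552; I≈-99.286652, D=e−e_prev≈-229.953156; u=3/4·(-159.009552)+1·(-99.286652)+3/2·(-229.953156)≈-563.473549; next y=-1/2·164.009552+1/2·(-563.473549)≈-363.741550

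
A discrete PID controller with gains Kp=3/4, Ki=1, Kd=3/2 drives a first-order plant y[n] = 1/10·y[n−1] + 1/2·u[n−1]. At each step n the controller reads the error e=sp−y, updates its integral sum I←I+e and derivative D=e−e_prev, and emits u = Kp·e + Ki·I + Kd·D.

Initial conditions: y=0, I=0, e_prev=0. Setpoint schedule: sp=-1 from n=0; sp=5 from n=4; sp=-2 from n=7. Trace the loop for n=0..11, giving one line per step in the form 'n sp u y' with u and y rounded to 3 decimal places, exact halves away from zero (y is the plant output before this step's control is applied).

(exact arithmetic carried between steps; '≈' marks a value shown rounded to 6 d.p. or computed from one; I and e_prev carry over from the previous line; the table rounds u and y to 3 d.p., halves away from zero)
n=0: y=0, sp=-1, e=sp−y=-1; I=-1, D=e−e_prev=-1; u=3/4·(-1)+1·(-1)+3/2·(-1)=-3.25; next y=1/10·0+1/2·(-3.25)=-1.625
n=1: y=-1.625, sp=-1, e=sp−y=0.625; I=-0.375, D=e−e_prev=1.625; u=3/4·0.625+1·(-0.375)+3/2·1.625=2.53125; next y=1/10·(-1.625)+1/2·2.53125=1.103125
n=2: y=1.103125, sp=-1, e=sp−y=-2.103125; I=-2.478125, D=e−e_prev=-2.728125; u=3/4·(-2.103125)+1·(-2.478125)+3/2·(-2.728125)≈-8.147656; next y=1/10·1.103125+1/2·(-8.147656)≈-3.963516
n=3: y≈-3.963516, sp=-1, e=sp−y≈2.963516; I≈0.485391, D=e−e_prev≈5.066641; u=3/4·2.963516+1·0.485391+3/2·5.066641≈10.307988; next y=1/10·(-3.963516)+1/2·10.307988≈4.757643
n=4: y≈4.757643, sp=5, e=sp−y≈0.242357; I≈0.727748, D=e−e_prev≈-2.721158; u=3/4·0.242357+1·0.727748+3/2·(-2.721158)≈-3.172221; next y=1/10·4.757643+1/2·(-3.172221)≈-1.110346
n=5: y≈-1.110346, sp=5, e=sp−y≈6.110346; I≈6.838094, D=e−e_prev≈5.867989; u=3/4·6.110346+1·6.838094+3/2·5.867989≈20.222838; next y=1/10·(-1.110346)+1/2·20.222838≈10.000384
n=6: y≈10.000384, sp=5, e=sp−y≈-5.000384; I≈1.837710, D=e−e_prev≈-11.110730; u=3/4·(-5.000384)+1·1.837710+3/2·(-11.110730)≈-18.578674; next y=1/10·10.000384+1/2·(-18.578674)≈-8.289298
n=7: y≈-8.289298, sp=-2, e=sp−y≈6.289298; I≈8.127009, D=e−e_prev≈11.289682; u=3/4·6.289298+1·8.127009+3/2·11.289682≈29.778506; next y=1/10·(-8.289298)+1/2·29.778506≈14.060323
n=8: y≈14.060323, sp=-2, e=sp−y≈-16.060323; I≈-7.933315, D=e−e_prev≈-22.349622; u=3/4·(-16.060323)+1·(-7.933315)+3/2·(-22.349622)≈-53.502989; next y=1/10·14.060323+1/2·(-53.502989)≈-25.345462
n=9: y≈-25.345462, sp=-2, e=sp−y≈23.345462; I≈15.412148, D=e−e_prev≈39.405786; u=3/4·23.345462+1·15.412148+3/2·39.405786≈92.029923; next y=1/10·(-25.345462)+1/2·92.029923≈43.480415
n=10: y≈43.480415, sp=-2, e=sp−y≈-45.480415; I≈-30.068267, D=e−e_prev≈-68.825878; u=3/4·(-45.480415)+1·(-30.068267)+3/2·(-68.825878)≈-167.417395; next y=1/10·43.480415+1/2·(-167.417395)≈-79.360656
n=11: y≈-79.360656, sp=-2, e=sp−y≈77.360656; I≈47.292389, D=e−e_prev≈122.841071; u=3/4·77.360656+1·47.292389+3/2·122.841071≈289.574487; next y=1/10·(-79.360656)+1/2·289.574487≈136.851178

0 -1 -3.250 0.000
1 -1 2.531 -1.625
2 -1 -8.148 1.103
3 -1 10.308 -3.964
4 5 -3.172 4.758
5 5 20.223 -1.110
6 5 -18.579 10.000
7 -2 29.779 -8.289
8 -2 -53.503 14.060
9 -2 92.030 -25.345
10 -2 -167.417 43.480
11 -2 289.574 -79.361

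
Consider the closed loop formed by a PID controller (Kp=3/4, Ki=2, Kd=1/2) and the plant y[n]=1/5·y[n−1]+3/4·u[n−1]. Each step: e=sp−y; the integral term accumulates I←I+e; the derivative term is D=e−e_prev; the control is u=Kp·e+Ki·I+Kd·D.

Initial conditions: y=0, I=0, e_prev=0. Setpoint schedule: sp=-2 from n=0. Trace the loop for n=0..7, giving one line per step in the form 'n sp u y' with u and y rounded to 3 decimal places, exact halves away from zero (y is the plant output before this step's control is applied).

(exact arithmetic carried between steps; '≈' marks a value shown rounded to 6 d.p. or computed from one; I and e_prev carry over from the previous line; the table rounds u and y to 3 d.p., halves away from zero)
n=0: y=0, sp=-2, e=sp−y=-2; I=-2, D=e−e_prev=-2; u=3/4·(-2)+2·(-2)+1/2·(-2)=-6.5; next y=1/5·0+3/4·(-6.5)=-4.875
n=1: y=-4.875, sp=-2, e=sp−y=2.875; I=0.875, D=e−e_prev=4.875; u=3/4·2.875+2·0.875+1/2·4.875=6.34375; next y=1/5·(-4.875)+3/4·6.34375≈3.782813
n=2: y≈3.782813, sp=-2, e=sp−y≈-5.782813; I≈-4.907813, D=e−e_prev≈-8.657813; u=3/4·(-5.782813)+2·(-4.907813)+1/2·(-8.657813)≈-18.481641; next y=1/5·3.782813+3/4·(-18.481641)≈-13.104668
n=3: y≈-13.104668, sp=-2, e=sp−y≈11.104668; I≈6.196855, D=e−e_prev≈16.887480; u=3/4·11.104668+2·6.196855+1/2·16.887480≈29.165952; next y=1/5·(-13.104668)+3/4·29.165952≈19.253531
n=4: y≈19.253531, sp=-2, e=sp−y≈-21.253531; I≈-15.056675, D=e−e_prev≈-32.358198; u=3/4·(-21.253531)+2·(-15.056675)+1/2·(-32.358198)≈-62.232597; next y=1/5·19.253531+3/4·(-62.232597)≈-42.823742
n=5: y≈-42.823742, sp=-2, e=sp−y≈40.823742; I≈25.767067, D=e−e_prev≈62.077272; u=3/4·40.823742+2·25.767067+1/2·62.077272≈113.190576; next y=1/5·(-42.823742)+3/4·113.190576≈76.328184
n=6: y≈76.328184, sp=-2, e=sp−y≈-78.328184; I≈-52.561117, D=e−e_prev≈-119.151926; u=3/4·(-78.328184)+2·(-52.561117)+1/2·(-119.151926)≈-223.444334; next y=1/5·76.328184+3/4·(-223.444334)≈-152.317614
n=7: y≈-152.317614, sp=-2, e=sp−y≈150.317614; I≈97.756497, D=e−e_prev≈228.645798; u=3/4·150.317614+2·97.756497+1/2·228.645798≈422.574104; next y=1/5·(-152.317614)+3/4·422.574104≈286.467055

0 -2 -6.500 0.000
1 -2 6.344 -4.875
2 -2 -18.482 3.783
3 -2 29.166 -13.105
4 -2 -62.233 19.254
5 -2 113.191 -42.824
6 -2 -223.444 76.328
7 -2 422.574 -152.318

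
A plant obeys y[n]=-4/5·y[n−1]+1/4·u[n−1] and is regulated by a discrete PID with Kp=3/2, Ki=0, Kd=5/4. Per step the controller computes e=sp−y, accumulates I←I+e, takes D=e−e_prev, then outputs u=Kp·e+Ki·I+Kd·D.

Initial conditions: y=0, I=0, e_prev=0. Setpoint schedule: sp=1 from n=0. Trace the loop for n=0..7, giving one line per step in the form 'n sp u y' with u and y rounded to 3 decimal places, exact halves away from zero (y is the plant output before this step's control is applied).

0 1 2.750 0.000
1 1 -0.391 0.688
2 1 4.140 -0.648
3 1 -3.581 1.553
4 1 9.321 -2.138
5 1 -12.283 4.040
6 1 23.884 -6.303
7 1 -36.666 11.014

(exact arithmetic carried between steps; '≈' marks a value shown rounded to 6 d.p. or computed from one; I and e_prev carry over from the previous line; the table rounds u and y to 3 d.p., halves away from zero)
n=0: y=0, sp=1, e=sp−y=1; I=1, D=e−e_prev=1; u=3/2·1+0·1+5/4·1=2.75; next y=-4/5·0+1/4·2.75=0.6875
n=1: y=0.6875, sp=1, e=sp−y=0.3125; I=1.3125, D=e−e_prev=-0.6875; u=3/2·0.3125+0·1.3125+5/4·(-0.6875)=-0.390625; next y=-4/5·0.6875+1/4·(-0.390625)≈-0.647656
n=2: y≈-0.647656, sp=1, e=sp−y≈1.647656; I≈2.960156, D=e−e_prev≈1.335156; u=3/2·1.647656+0·2.960156+5/4·1.335156≈4.140430; next y=-4/5·(-0.647656)+1/4·4.140430≈1.553232
n=3: y≈1.553232, sp=1, e=sp−y≈-0.553232; I≈2.406924, D=e−e_prev≈-2.200889; u=3/2·(-0.553232)+0·2.406924+5/4·(-2.200889)≈-3.580959; next y=-4/5·1.553232+1/4·(-3.580959)≈-2.137826
n=4: y≈-2.137826, sp=1, e=sp−y≈3.137826; I≈5.544750, D=e−e_prev≈3.691058; u=3/2·3.137826+0·5.544750+5/4·3.691058≈9.320561; next y=-4/5·(-2.137826)+1/4·9.320561≈4.040401
n=5: y≈4.040401, sp=1, e=sp−y≈-3.040401; I≈2.504349, D=e−e_prev≈-6.178227; u=3/2·(-3.040401)+0·2.504349+5/4·(-6.178227)≈-12.283385; next y=-4/5·4.040401+1/4·(-12.283385)≈-6.303167
n=6: y≈-6.303167, sp=1, e=sp−y≈7.303167; I≈9.807516, D=e−e_prev≈10.343568; u=3/2·7.303167+0·9.807516+5/4·10.343568≈23.884211; next y=-4/5·(-6.303167)+1/4·23.884211≈11.013586
n=7: y≈11.013586, sp=1, e=sp−y≈-10.013586; I≈-0.206071, D=e−e_prev≈-17.316753; u=3/2·(-10.013586)+0·(-0.206071)+5/4·(-17.316753)≈-36.666321; next y=-4/5·11.013586+1/4·(-36.666321)≈-17.977449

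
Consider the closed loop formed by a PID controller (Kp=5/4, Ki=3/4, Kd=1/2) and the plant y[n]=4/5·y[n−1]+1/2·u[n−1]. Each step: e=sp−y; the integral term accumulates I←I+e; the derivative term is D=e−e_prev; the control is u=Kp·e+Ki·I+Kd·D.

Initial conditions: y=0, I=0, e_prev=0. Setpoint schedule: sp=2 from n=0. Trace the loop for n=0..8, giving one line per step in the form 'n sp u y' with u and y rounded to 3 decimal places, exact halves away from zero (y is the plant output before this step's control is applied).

(exact arithmetic carried between steps; '≈' marks a value shown rounded to 6 d.p. or computed from one; I and e_prev carry over from the previous line; the table rounds u and y to 3 d.p., halves away from zero)
n=0: y=0, sp=2, e=sp−y=2; I=2, D=e−e_prev=2; u=5/4·2+3/4·2+1/2·2=5; next y=4/5·0+1/2·5=2.5
n=1: y=2.5, sp=2, e=sp−y=-0.5; I=1.5, D=e−e_prev=-2.5; u=5/4·(-0.5)+3/4·1.5+1/2·(-2.5)=-0.75; next y=4/5·2.5+1/2·(-0.75)=1.625
n=2: y=1.625, sp=2, e=sp−y=0.375; I=1.875, D=e−e_prev=0.875; u=5/4·0.375+3/4·1.875+1/2·0.875=2.3125; next y=4/5·1.625+1/2·2.3125=2.45625
n=3: y=2.45625, sp=2, e=sp−y=-0.45625; I=1.41875, D=e−e_prev=-0.83125; u=5/4·(-0.45625)+3/4·1.41875+1/2·(-0.83125)=0.078125; next y=4/5·2.45625+1/2·0.078125≈2.004063
n=4: y≈2.004063, sp=2, e=sp−y≈-0.004063; I≈1.414688, D=e−e_prev≈0.452188; u=5/4·(-0.004063)+3/4·1.414688+1/2·0.452188≈1.282031; next y=4/5·2.004063+1/2·1.282031≈2.244266
n=5: y≈2.244266, sp=2, e=sp−y≈-0.244266; I≈1.170422, D=e−e_prev≈-0.240203; u=5/4·(-0.244266)+3/4·1.170422+1/2·(-0.240203)≈0.452383; next y=4/5·2.244266+1/2·0.452383≈2.021604
n=6: y≈2.021604, sp=2, e=sp−y≈-0.021604; I≈1.148818, D=e−e_prev≈0.222662; u=5/4·(-0.021604)+3/4·1.148818+1/2·0.222662≈0.945939; next y=4/5·2.021604+1/2·0.945939≈2.090253
n=7: y≈2.090253, sp=2, e=sp−y≈-0.090253; I≈1.058565, D=e−e_prev≈-0.068649; u=5/4·(-0.090253)+3/4·1.058565+1/2·(-0.068649)≈0.646783; next y=4/5·2.090253+1/2·0.646783≈1.995594
n=8: y≈1.995594, sp=2, e=sp−y≈0.004406; I≈1.062971, D=e−e_prev≈0.094659; u=5/4·0.004406+3/4·1.062971+1/2·0.094659≈0.850065; next y=4/5·1.995594+1/2·0.850065≈2.021508

0 2 5.000 0.000
1 2 -0.750 2.500
2 2 2.313 1.625
3 2 0.078 2.456
4 2 1.282 2.004
5 2 0.452 2.244
6 2 0.946 2.022
7 2 0.647 2.090
8 2 0.850 1.996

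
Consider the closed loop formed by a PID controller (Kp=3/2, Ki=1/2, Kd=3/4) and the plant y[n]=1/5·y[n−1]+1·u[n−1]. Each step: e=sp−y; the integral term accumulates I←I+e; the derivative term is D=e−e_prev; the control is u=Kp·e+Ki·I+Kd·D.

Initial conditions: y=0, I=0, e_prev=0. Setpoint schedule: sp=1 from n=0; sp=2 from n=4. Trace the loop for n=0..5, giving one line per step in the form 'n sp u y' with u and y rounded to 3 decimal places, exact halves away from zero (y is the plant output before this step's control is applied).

0 1 2.750 0.000
1 1 -5.063 2.750
2 1 16.097 -4.513
3 1 -40.788 15.194
4 2 115.239 -37.749
5 2 -305.299 107.689

(exact arithmetic carried between steps; '≈' marks a value shown rounded to 6 d.p. or computed from one; I and e_prev carry over from the previous line; the table rounds u and y to 3 d.p., halves away from zero)
n=0: y=0, sp=1, e=sp−y=1; I=1, D=e−e_prev=1; u=3/2·1+1/2·1+3/4·1=2.75; next y=1/5·0+1·2.75=2.75
n=1: y=2.75, sp=1, e=sp−y=-1.75; I=-0.75, D=e−e_prev=-2.75; u=3/2·(-1.75)+1/2·(-0.75)+3/4·(-2.75)=-5.0625; next y=1/5·2.75+1·(-5.0625)=-4.5125
n=2: y=-4.5125, sp=1, e=sp−y=5.5125; I=4.7625, D=e−e_prev=7.2625; u=3/2·5.5125+1/2·4.7625+3/4·7.2625=16.096875; next y=1/5·(-4.5125)+1·16.096875=15.194375
n=3: y=15.194375, sp=1, e=sp−y=-14.194375; I=-9.431875, D=e−e_prev=-19.706875; u=3/2·(-14.194375)+1/2·(-9.431875)+3/4·(-19.706875)≈-40.787656; next y=1/5·15.194375+1·(-40.787656)≈-37.748781
n=4: y≈-37.748781, sp=2, e=sp−y≈39.748781; I≈30.316906, D=e−e_prev≈53.943156; u=3/2·39.748781+1/2·30.316906+3/4·53.943156≈115.238992; next y=1/5·(-37.748781)+1·115.238992≈107.689236
n=5: y≈107.689236, sp=2, e=sp−y≈-105.689236; I≈-75.372330, D=e−e_prev≈-145.438017; u=3/2·(-105.689236)+1/2·(-75.372330)+3/4·(-145.438017)≈-305.298532; next y=1/5·107.689236+1·(-305.298532)≈-283.760684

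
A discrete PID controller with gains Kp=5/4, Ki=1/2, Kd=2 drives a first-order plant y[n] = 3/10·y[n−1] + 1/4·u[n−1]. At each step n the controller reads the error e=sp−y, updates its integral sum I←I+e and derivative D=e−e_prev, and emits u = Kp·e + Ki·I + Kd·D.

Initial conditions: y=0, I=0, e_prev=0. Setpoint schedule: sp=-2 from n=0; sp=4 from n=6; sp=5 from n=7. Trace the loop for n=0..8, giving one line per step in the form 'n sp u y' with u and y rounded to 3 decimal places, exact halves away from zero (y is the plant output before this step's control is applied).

0 -2 -7.500 0.000
1 -2 2.531 -1.875
2 -2 -8.576 0.070
3 -2 2.504 -2.123
4 -2 -9.741 -0.011
5 -2 2.592 -2.439
6 4 11.625 -0.084
7 5 -0.991 2.881
8 5 12.490 0.617

(exact arithmetic carried between steps; '≈' marks a value shown rounded to 6 d.p. or computed from one; I and e_prev carry over from the previous line; the table rounds u and y to 3 d.p., halves away from zero)
n=0: y=0, sp=-2, e=sp−y=-2; I=-2, D=e−e_prev=-2; u=5/4·(-2)+1/2·(-2)+2·(-2)=-7.5; next y=3/10·0+1/4·(-7.5)=-1.875
n=1: y=-1.875, sp=-2, e=sp−y=-0.125; I=-2.125, D=e−e_prev=1.875; u=5/4·(-0.125)+1/2·(-2.125)+2·1.875=2.53125; next y=3/10·(-1.875)+1/4·2.53125≈0.070313
n=2: y≈0.070313, sp=-2, e=sp−y≈-2.070313; I≈-4.195313, D=e−e_prev≈-1.945313; u=5/4·(-2.070313)+1/2·(-4.195313)+2·(-1.945313)≈-8.576172; next y=3/10·0.070313+1/4·(-8.576172)≈-2.122949
n=3: y≈-2.122949, sp=-2, e=sp−y≈0.122949; I≈-4.072363, D=e−e_prev≈2.193262; u=5/4·0.122949+1/2·(-4.072363)+2·2.193262≈2.504028; next y=3/10·(-2.122949)+1/4·2.504028≈-0.010878
n=4: y≈-0.010878, sp=-2, e=sp−y≈-1.989122; I≈-6.061486, D=e−e_prev≈-2.112072; u=5/4·(-1.989122)+1/2·(-6.061486)+2·(-2.112072)≈-9.741289; next y=3/10·(-0.010878)+1/4·(-9.741289)≈-2.438585
n=5: y≈-2.438585, sp=-2, e=sp−y≈0.438585; I≈-5.622900, D=e−e_prev≈2.427708; u=5/4·0.438585+1/2·(-5.622900)+2·2.427708≈2.592197; next y=3/10·(-2.438585)+1/4·2.592197≈-0.083526
n=6: y≈-0.083526, sp=4, e=sp−y≈4.083526; I≈-1.539374, D=e−e_prev≈3.644941; u=5/4·4.083526+1/2·(-1.539374)+2·3.644941≈11.624603; next y=3/10·(-0.083526)+1/4·11.624603≈2.881093
n=7: y≈2.881093, sp=5, e=sp−y≈2.118907; I≈0.579533, D=e−e_prev≈-1.964619; u=5/4·2.118907+1/2·0.579533+2·(-1.964619)≈-0.990837; next y=3/10·2.881093+1/4·(-0.990837)≈0.616619
n=8: y≈0.616619, sp=5, e=sp−y≈4.383381; I≈4.962915, D=e−e_prev≈2.264474; u=5/4·4.383381+1/2·4.962915+2·2.264474≈12.489633; next y=3/10·0.616619+1/4·12.489633≈3.307394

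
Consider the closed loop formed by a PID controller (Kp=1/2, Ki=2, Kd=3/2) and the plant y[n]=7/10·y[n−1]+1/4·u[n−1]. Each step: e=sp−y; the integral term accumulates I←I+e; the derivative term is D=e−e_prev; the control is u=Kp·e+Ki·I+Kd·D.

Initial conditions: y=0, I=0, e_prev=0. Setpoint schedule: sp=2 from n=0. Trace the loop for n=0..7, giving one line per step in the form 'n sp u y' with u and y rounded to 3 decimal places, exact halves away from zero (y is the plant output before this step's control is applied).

(exact arithmetic carried between steps; '≈' marks a value shown rounded to 6 d.p. or computed from one; I and e_prev carry over from the previous line; the table rounds u and y to 3 d.p., halves away from zero)
n=0: y=0, sp=2, e=sp−y=2; I=2, D=e−e_prev=2; u=1/2·2+2·2+3/2·2=8; next y=7/10·0+1/4·8=2
n=1: y=2, sp=2, e=sp−y=0; I=2, D=e−e_prev=-2; u=1/2·0+2·2+3/2·(-2)=1; next y=7/10·2+1/4·1=1.65
n=2: y=1.65, sp=2, e=sp−y=0.35; I=2.35, D=e−e_prev=0.35; u=1/2·0.35+2·2.35+3/2·0.35=5.4; next y=7/10·1.65+1/4·5.4=2.505
n=3: y=2.505, sp=2, e=sp−y=-0.505; I=1.845, D=e−e_prev=-0.855; u=1/2·(-0.505)+2·1.845+3/2·(-0.855)=2.155; next y=7/10·2.505+1/4·2.155=2.29225
n=4: y=2.29225, sp=2, e=sp−y=-0.29225; I=1.55275, D=e−e_prev=0.21275; u=1/2·(-0.29225)+2·1.55275+3/2·0.21275=3.2785; next y=7/10·2.29225+1/4·3.2785=2.4242
n=5: y=2.4242, sp=2, e=sp−y=-0.4242; I=1.12855, D=e−e_prev=-0.13195; u=1/2·(-0.4242)+2·1.12855+3/2·(-0.13195)=1.847075; next y=7/10·2.4242+1/4·1.847075≈2.158709
n=6: y≈2.158709, sp=2, e=sp−y≈-0.158709; I≈0.969841, D=e−e_prev≈0.265491; u=1/2·(-0.158709)+2·0.969841+3/2·0.265491≈2.258565; next y=7/10·2.158709+1/4·2.258565≈2.075737
n=7: y≈2.075737, sp=2, e=sp−y≈-0.075737; I≈0.894104, D=e−e_prev≈0.082971; u=1/2·(-0.075737)+2·0.894104+3/2·0.082971≈1.874796; next y=7/10·2.075737+1/4·1.874796≈1.921715

0 2 8.000 0.000
1 2 1.000 2.000
2 2 5.400 1.650
3 2 2.155 2.505
4 2 3.279 2.292
5 2 1.847 2.424
6 2 2.259 2.159
7 2 1.875 2.076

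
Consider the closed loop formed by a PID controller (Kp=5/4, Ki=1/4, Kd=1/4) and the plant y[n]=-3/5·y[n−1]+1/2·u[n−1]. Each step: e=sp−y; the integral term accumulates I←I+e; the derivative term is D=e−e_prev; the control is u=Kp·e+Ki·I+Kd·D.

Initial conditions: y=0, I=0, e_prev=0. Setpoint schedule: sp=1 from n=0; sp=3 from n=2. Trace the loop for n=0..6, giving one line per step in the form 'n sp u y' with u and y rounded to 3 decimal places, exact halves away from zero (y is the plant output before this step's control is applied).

0 1 1.750 0.000
1 1 0.219 0.875
2 3 6.227 -0.416
3 3 -0.354 3.363
4 3 10.226 -2.195
5 3 -4.958 6.430
6 3 18.683 -6.337

(exact arithmetic carried between steps; '≈' marks a value shown rounded to 6 d.p. or computed from one; I and e_prev carry over from the previous line; the table rounds u and y to 3 d.p., halves away from zero)
n=0: y=0, sp=1, e=sp−y=1; I=1, D=e−e_prev=1; u=5/4·1+1/4·1+1/4·1=1.75; next y=-3/5·0+1/2·1.75=0.875
n=1: y=0.875, sp=1, e=sp−y=0.125; I=1.125, D=e−e_prev=-0.875; u=5/4·0.125+1/4·1.125+1/4·(-0.875)=0.21875; next y=-3/5·0.875+1/2·0.21875=-0.415625
n=2: y=-0.415625, sp=3, e=sp−y=3.415625; I=4.540625, D=e−e_prev=3.290625; u=5/4·3.415625+1/4·4.540625+1/4·3.290625≈6.227344; next y=-3/5·(-0.415625)+1/2·6.227344≈3.363047
n=3: y≈3.363047, sp=3, e=sp−y≈-0.363047; I≈4.177578, D=e−e_prev≈-3.778672; u=5/4·(-0.363047)+1/4·4.177578+1/4·(-3.778672)≈-0.354082; next y=-3/5·3.363047+1/2·(-0.354082)≈-2.194869
n=4: y≈-2.194869, sp=3, e=sp−y≈5.194869; I≈9.372447, D=e−e_prev≈5.557916; u=5/4·5.194869+1/4·9.372447+1/4·5.557916≈10.226177; next y=-3/5·(-2.194869)+1/2·10.226177≈6.430010
n=5: y≈6.430010, sp=3, e=sp−y≈-3.430010; I≈5.942437, D=e−e_prev≈-8.624879; u=5/4·(-3.430010)+1/4·5.942437+1/4·(-8.624879)≈-4.958123; next y=-3/5·6.430010+1/2·(-4.958123)≈-6.337068
n=6: y≈-6.337068, sp=3, e=sp−y≈9.337068; I≈15.279505, D=e−e_prev≈12.767078; u=5/4·9.337068+1/4·15.279505+1/4·12.767078≈18.682980; next y=-3/5·(-6.337068)+1/2·18.682980≈13.143731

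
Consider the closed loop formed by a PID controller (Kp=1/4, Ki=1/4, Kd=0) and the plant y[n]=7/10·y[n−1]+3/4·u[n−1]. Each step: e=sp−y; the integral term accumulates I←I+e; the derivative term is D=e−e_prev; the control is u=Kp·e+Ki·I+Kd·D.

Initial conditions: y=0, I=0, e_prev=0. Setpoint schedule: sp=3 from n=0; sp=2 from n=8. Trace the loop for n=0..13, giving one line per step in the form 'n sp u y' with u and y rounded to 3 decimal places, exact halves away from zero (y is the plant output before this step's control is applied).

(exact arithmetic carried between steps; '≈' marks a value shown rounded to 6 d.p. or computed from one; I and e_prev carry over from the previous line; the table rounds u and y to 3 d.p., halves away from zero)
n=0: y=0, sp=3, e=sp−y=3; I=3, D=e−e_prev=3; u=1/4·3+1/4·3+0·3=1.5; next y=7/10·0+3/4·1.5=1.125
n=1: y=1.125, sp=3, e=sp−y=1.875; I=4.875, D=e−e_prev=-1.125; u=1/4·1.875+1/4·4.875+0·(-1.125)=1.6875; next y=7/10·1.125+3/4·1.6875=2.053125
n=2: y=2.053125, sp=3, e=sp−y=0.946875; I=5.821875, D=e−e_prev=-0.928125; u=1/4·0.946875+1/4·5.821875+0·(-0.928125)≈1.692188; next y=7/10·2.053125+3/4·1.692188≈2.706328
n=3: y≈2.706328, sp=3, e=sp−y≈0.293672; I≈6.115547, D=e−e_prev≈-0.653203; u=1/4·0.293672+1/4·6.115547+0·(-0.653203)≈1.602305; next y=7/10·2.706328+3/4·1.602305≈3.096158
n=4: y≈3.096158, sp=3, e=sp−y≈-0.096158; I≈6.019389, D=e−e_prev≈-0.389830; u=1/4·(-0.096158)+1/4·6.019389+0·(-0.389830)≈1.480808; next y=7/10·3.096158+3/4·1.480808≈3.277916
n=5: y≈3.277916, sp=3, e=sp−y≈-0.277916; I≈5.741472, D=e−e_prev≈-0.181758; u=1/4·(-0.277916)+1/4·5.741472+0·(-0.181758)≈1.365889; next y=7/10·3.277916+3/4·1.365889≈3.318958
n=6: y≈3.318958, sp=3, e=sp−y≈-0.318958; I≈5.422514, D=e−e_prev≈-0.041042; u=1/4·(-0.318958)+1/4·5.422514+0·(-0.041042)≈1.275889; next y=7/10·3.318958+3/4·1.275889≈3.280187
n=7: y≈3.280187, sp=3, e=sp−y≈-0.280187; I≈5.142327, D=e−e_prev≈0.038771; u=1/4·(-0.280187)+1/4·5.142327+0·0.038771≈1.215535; next y=7/10·3.280187+3/4·1.215535≈3.207782
n=8: y≈3.207782, sp=2, e=sp−y≈-1.207782; I≈3.934544, D=e−e_prev≈-0.927595; u=1/4·(-1.207782)+1/4·3.934544+0·(-0.927595)≈0.681690; next y=7/10·3.207782+3/4·0.681690≈2.756715
n=9: y≈2.756715, sp=2, e=sp−y≈-0.756715; I≈3.177829, D=e−e_prev≈0.451067; u=1/4·(-0.756715)+1/4·3.177829+0·0.451067≈0.605278; next y=7/10·2.756715+3/4·0.605278≈2.383660
n=10: y≈2.383660, sp=2, e=sp−y≈-0.383660; I≈2.794169, D=e−e_prev≈0.373056; u=1/4·(-0.383660)+1/4·2.794169+0·0.373056≈0.602627; next y=7/10·2.383660+3/4·0.602627≈2.120532
n=11: y≈2.120532, sp=2, e=sp−y≈-0.120532; I≈2.673637, D=e−e_prev≈0.263127; u=1/4·(-0.120532)+1/4·2.673637+0·0.263127≈0.638276; next y=7/10·2.120532+3/4·0.638276≈1.963080
n=12: y≈1.963080, sp=2, e=sp−y≈0.036920; I≈2.710557, D=e−e_prev≈0.157453; u=1/4·0.036920+1/4·2.710557+0·0.157453≈0.686869; next y=7/10·1.963080+3/4·0.686869≈1.889308
n=13: y≈1.889308, sp=2, e=sp−y≈0.110692; I≈2.821249, D=e−e_prev≈0.073772; u=1/4·0.110692+1/4·2.821249+0·0.073772≈0.732985; next y=7/10·1.889308+3/4·0.732985≈1.872255

0 3 1.500 0.000
1 3 1.688 1.125
2 3 1.692 2.053
3 3 1.602 2.706
4 3 1.481 3.096
5 3 1.366 3.278
6 3 1.276 3.319
7 3 1.216 3.280
8 2 0.682 3.208
9 2 0.605 2.757
10 2 0.603 2.384
11 2 0.638 2.121
12 2 0.687 1.963
13 2 0.733 1.889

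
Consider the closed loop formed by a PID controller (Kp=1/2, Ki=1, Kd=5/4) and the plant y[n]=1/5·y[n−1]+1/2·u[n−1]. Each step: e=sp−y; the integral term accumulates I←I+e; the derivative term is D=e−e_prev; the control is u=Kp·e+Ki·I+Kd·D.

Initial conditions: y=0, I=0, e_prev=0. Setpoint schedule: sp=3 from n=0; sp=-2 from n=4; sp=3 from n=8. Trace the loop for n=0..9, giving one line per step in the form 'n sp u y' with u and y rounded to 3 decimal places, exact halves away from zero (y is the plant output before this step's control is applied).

(exact arithmetic carried between steps; '≈' marks a value shown rounded to 6 d.p. or computed from one; I and e_prev carry over from the previous line; the table rounds u and y to 3 d.p., halves away from zero)
n=0: y=0, sp=3, e=sp−y=3; I=3, D=e−e_prev=3; u=1/2·3+1·3+5/4·3=8.25; next y=1/5·0+1/2·8.25=4.125
n=1: y=4.125, sp=3, e=sp−y=-1.125; I=1.875, D=e−e_prev=-4.125; u=1/2·(-1.125)+1·1.875+5/4·(-4.125)=-3.84375; next y=1/5·4.125+1/2·(-3.84375)=-1.096875
n=2: y=-1.096875, sp=3, e=sp−y=4.096875; I=5.971875, D=e−e_prev=5.221875; u=1/2·4.096875+1·5.971875+5/4·5.221875≈14.547656; next y=1/5·(-1.096875)+1/2·14.547656≈7.054453
n=3: y≈7.054453, sp=3, e=sp−y≈-4.054453; I≈1.917422, D=e−e_prev≈-8.151328; u=1/2·(-4.054453)+1·1.917422+5/4·(-8.151328)≈-10.298965; next y=1/5·7.054453+1/2·(-10.298965)≈-3.738592
n=4: y≈-3.738592, sp=-2, e=sp−y≈1.738592; I≈3.656014, D=e−e_prev≈5.793045; u=1/2·1.738592+1·3.656014+5/4·5.793045≈11.766616; next y=1/5·(-3.738592)+1/2·11.766616≈5.135590
n=5: y≈5.135590, sp=-2, e=sp−y≈-7.135590; I≈-3.479576, D=e−e_prev≈-8.874181; u=1/2·(-7.135590)+1·(-3.479576)+5/4·(-8.874181)≈-18.140097; next y=1/5·5.135590+1/2·(-18.140097)≈-8.042931
n=6: y≈-8.042931, sp=-2, e=sp−y≈6.042931; I≈2.563355, D=e−e_prev≈13.178520; u=1/2·6.042931+1·2.563355+5/4·13.178520≈22.057970; next y=1/5·(-8.042931)+1/2·22.057970≈9.420399
n=7: y≈9.420399, sp=-2, e=sp−y≈-11.420399; I≈-8.857044, D=e−e_prev≈-17.463330; u=1/2·(-11.420399)+1·(-8.857044)+5/4·(-17.463330)≈-36.396406; next y=1/5·9.420399+1/2·(-36.396406)≈-16.314123
n=8: y≈-16.314123, sp=3, e=sp−y≈19.314123; I≈10.457079, D=e−e_prev≈30.734522; u=1/2·19.314123+1·10.457079+5/4·30.734522≈58.532293; next y=1/5·(-16.314123)+1/2·58.532293≈26.003322
n=9: y≈26.003322, sp=3, e=sp−y≈-23.003322; I≈-12.546243, D=e−e_prev≈-42.317445; u=1/2·(-23.003322)+1·(-12.546243)+5/4·(-42.317445)≈-76.944711; next y=1/5·26.003322+1/2·(-76.944711)≈-33.271691

0 3 8.250 0.000
1 3 -3.844 4.125
2 3 14.548 -1.097
3 3 -10.299 7.054
4 -2 11.767 -3.739
5 -2 -18.140 5.136
6 -2 22.058 -8.043
7 -2 -36.396 9.420
8 3 58.532 -16.314
9 3 -76.945 26.003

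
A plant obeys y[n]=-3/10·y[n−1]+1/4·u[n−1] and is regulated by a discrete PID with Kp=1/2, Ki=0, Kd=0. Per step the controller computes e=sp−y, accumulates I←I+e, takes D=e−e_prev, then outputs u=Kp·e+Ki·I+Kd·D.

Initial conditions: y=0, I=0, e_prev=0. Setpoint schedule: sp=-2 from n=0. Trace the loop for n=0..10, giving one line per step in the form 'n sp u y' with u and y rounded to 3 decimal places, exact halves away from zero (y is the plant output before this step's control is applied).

0 -2 -1.000 0.000
1 -2 -0.875 -0.250
2 -2 -0.928 -0.144
3 -2 -0.906 -0.189
4 -2 -0.915 -0.170
5 -2 -0.911 -0.178
6 -2 -0.913 -0.174
7 -2 -0.912 -0.176
8 -2 -0.912 -0.175
9 -2 -0.912 -0.176
10 -2 -0.912 -0.175

(exact arithmetic carried between steps; '≈' marks a value shown rounded to 6 d.p. or computed from one; I and e_prev carry over from the previous line; the table rounds u and y to 3 d.p., halves away from zero)
n=0: y=0, sp=-2, e=sp−y=-2; I=-2, D=e−e_prev=-2; u=1/2·(-2)+0·(-2)+0·(-2)=-1; next y=-3/10·0+1/4·(-1)=-0.25
n=1: y=-0.25, sp=-2, e=sp−y=-1.75; I=-3.75, D=e−e_prev=0.25; u=1/2·(-1.75)+0·(-3.75)+0·0.25=-0.875; next y=-3/10·(-0.25)+1/4·(-0.875)=-0.14375
n=2: y=-0.14375, sp=-2, e=sp−y=-1.85625; I=-5.60625, D=e−e_prev=-0.10625; u=1/2·(-1.85625)+0·(-5.60625)+0·(-0.10625)=-0.928125; next y=-3/10·(-0.14375)+1/4·(-0.928125)≈-0.188906
n=3: y≈-0.188906, sp=-2, e=sp−y≈-1.811094; I≈-7.417344, D=e−e_prev≈0.045156; u=1/2·(-1.811094)+0·(-7.417344)+0·0.045156≈-0.905547; next y=-3/10·(-0.188906)+1/4·(-0.905547)≈-0.169715
n=4: y≈-0.169715, sp=-2, e=sp−y≈-1.830285; I≈-9.247629, D=e−e_prev≈-0.019191; u=1/2·(-1.830285)+0·(-9.247629)+0·(-0.019191)≈-0.915143; next y=-3/10·(-0.169715)+1/4·(-0.915143)≈-0.177871
n=5: y≈-0.177871, sp=-2, e=sp−y≈-1.822129; I≈-11.069758, D=e−e_prev≈0.008156; u=1/2·(-1.822129)+0·(-11.069758)+0·0.008156≈-0.911064; next y=-3/10·(-0.177871)+1/4·(-0.911064)≈-0.174405
n=6: y≈-0.174405, sp=-2, e=sp−y≈-1.825595; I≈-12.895353, D=e−e_prev≈-0.003466; u=1/2·(-1.825595)+0·(-12.895353)+0·(-0.003466)≈-0.912798; next y=-3/10·(-0.174405)+1/4·(-0.912798)≈-0.175878
n=7: y≈-0.175878, sp=-2, e=sp−y≈-1.824122; I≈-14.719475, D=e−e_prev≈0.001473; u=1/2·(-1.824122)+0·(-14.719475)+0·0.001473≈-0.912061; next y=-3/10·(-0.175878)+1/4·(-0.912061)≈-0.175252
n=8: y≈-0.175252, sp=-2, e=sp−y≈-1.824748; I≈-16.544223, D=e−e_prev≈-0.000626; u=1/2·(-1.824748)+0·(-16.544223)+0·(-0.000626)≈-0.912374; next y=-3/10·(-0.175252)+1/4·(-0.912374)≈-0.175518
n=9: y≈-0.175518, sp=-2, e=sp−y≈-1.824482; I≈-18.368705, D=e−e_prev≈0.000266; u=1/2·(-1.824482)+0·(-18.368705)+0·0.000266≈-0.912241; next y=-3/10·(-0.175518)+1/4·(-0.912241)≈-0.175405
n=10: y≈-0.175405, sp=-2, e=sp−y≈-1.824595; I≈-20.193300, D=e−e_prev≈-0.000113; u=1/2·(-1.824595)+0·(-20.193300)+0·(-0.000113)≈-0.912298; next y=-3/10·(-0.175405)+1/4·(-0.912298)≈-0.175453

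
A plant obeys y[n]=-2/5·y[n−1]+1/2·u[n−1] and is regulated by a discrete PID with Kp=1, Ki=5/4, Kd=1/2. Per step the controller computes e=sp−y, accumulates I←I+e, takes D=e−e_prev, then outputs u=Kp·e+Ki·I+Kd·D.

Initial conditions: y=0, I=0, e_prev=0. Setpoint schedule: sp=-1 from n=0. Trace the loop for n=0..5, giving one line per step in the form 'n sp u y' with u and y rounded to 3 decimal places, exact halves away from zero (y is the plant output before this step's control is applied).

0 -1 -2.750 0.000
1 -1 0.281 -1.375
2 -1 -5.618 0.691
3 -1 3.685 -3.085
4 -1 -12.541 3.077
5 -1 14.533 -7.501

(exact arithmetic carried between steps; '≈' marks a value shown rounded to 6 d.p. or computed from one; I and e_prev carry over from the previous line; the table rounds u and y to 3 d.p., halves away from zero)
n=0: y=0, sp=-1, e=sp−y=-1; I=-1, D=e−e_prev=-1; u=1·(-1)+5/4·(-1)+1/2·(-1)=-2.75; next y=-2/5·0+1/2·(-2.75)=-1.375
n=1: y=-1.375, sp=-1, e=sp−y=0.375; I=-0.625, D=e−e_prev=1.375; u=1·0.375+5/4·(-0.625)+1/2·1.375=0.28125; next y=-2/5·(-1.375)+1/2·0.28125=0.690625
n=2: y=0.690625, sp=-1, e=sp−y=-1.690625; I=-2.315625, D=e−e_prev=-2.065625; u=1·(-1.690625)+5/4·(-2.315625)+1/2·(-2.065625)≈-5.617969; next y=-2/5·0.690625+1/2·(-5.617969)≈-3.085234
n=3: y≈-3.085234, sp=-1, e=sp−y≈2.085234; I≈-0.230391, D=e−e_prev≈3.775859; u=1·2.085234+5/4·(-0.230391)+1/2·3.775859≈3.685176; next y=-2/5·(-3.085234)+1/2·3.685176≈3.076682
n=4: y≈3.076682, sp=-1, e=sp−y≈-4.076682; I≈-4.307072, D=e−e_prev≈-6.161916; u=1·(-4.076682)+5/4·(-4.307072)+1/2·(-6.161916)≈-12.541480; next y=-2/5·3.076682+1/2·(-12.541480)≈-7.501413
n=5: y≈-7.501413, sp=-1, e=sp−y≈6.501413; I≈2.194340, D=e−e_prev≈10.578094; u=1·6.501413+5/4·2.194340+1/2·10.578094≈14.533385; next y=-2/5·(-7.501413)+1/2·14.533385≈10.267258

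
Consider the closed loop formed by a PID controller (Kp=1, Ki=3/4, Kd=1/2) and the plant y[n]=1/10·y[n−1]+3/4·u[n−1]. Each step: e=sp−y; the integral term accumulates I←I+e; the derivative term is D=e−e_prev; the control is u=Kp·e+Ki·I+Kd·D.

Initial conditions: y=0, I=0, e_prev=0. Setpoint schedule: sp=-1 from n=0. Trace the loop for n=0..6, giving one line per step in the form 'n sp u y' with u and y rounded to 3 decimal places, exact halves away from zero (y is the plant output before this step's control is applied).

0 -1 -2.250 0.000
1 -1 1.297 -1.688
2 -1 -4.637 0.804
3 -1 4.709 -3.397
4 -1 -10.419 3.192
5 -1 13.777 -7.495
6 -1 -25.122 9.583

(exact arithmetic carried between steps; '≈' marks a value shown rounded to 6 d.p. or computed from one; I and e_prev carry over from the previous line; the table rounds u and y to 3 d.p., halves away from zero)
n=0: y=0, sp=-1, e=sp−y=-1; I=-1, D=e−e_prev=-1; u=1·(-1)+3/4·(-1)+1/2·(-1)=-2.25; next y=1/10·0+3/4·(-2.25)=-1.6875
n=1: y=-1.6875, sp=-1, e=sp−y=0.6875; I=-0.3125, D=e−e_prev=1.6875; u=1·0.6875+3/4·(-0.3125)+1/2·1.6875=1.296875; next y=1/10·(-1.6875)+3/4·1.296875≈0.803906
n=2: y≈0.803906, sp=-1, e=sp−y≈-1.803906; I≈-2.116406, D=e−e_prev≈-2.491406; u=1·(-1.803906)+3/4·(-2.116406)+1/2·(-2.491406)≈-4.636914; next y=1/10·0.803906+3/4·(-4.636914)≈-3.397295
n=3: y≈-3.397295, sp=-1, e=sp−y≈2.397295; I≈0.280889, D=e−e_prev≈4.201201; u=1·2.397295+3/4·0.280889+1/2·4.201201≈4.708562; next y=1/10·(-3.397295)+3/4·4.708562≈3.191692
n=4: y≈3.191692, sp=-1, e=sp−y≈-4.191692; I≈-3.910803, D=e−e_prev≈-6.588987; u=1·(-4.191692)+3/4·(-3.910803)+1/2·(-6.588987)≈-10.419288; next y=1/10·3.191692+3/4·(-10.419288)≈-7.495297
n=5: y≈-7.495297, sp=-1, e=sp−y≈6.495297; I≈2.584493, D=e−e_prev≈10.686989; u=1·6.495297+3/4·2.584493+1/2·10.686989≈13.777161; next y=1/10·(-7.495297)+3/4·13.777161≈9.583341
n=6: y≈9.583341, sp=-1, e=sp−y≈-10.583341; I≈-7.998848, D=e−e_prev≈-17.078638; u=1·(-10.583341)+3/4·(-7.998848)+1/2·(-17.078638)≈-25.121796; next y=1/10·9.583341+3/4·(-25.121796)≈-17.883013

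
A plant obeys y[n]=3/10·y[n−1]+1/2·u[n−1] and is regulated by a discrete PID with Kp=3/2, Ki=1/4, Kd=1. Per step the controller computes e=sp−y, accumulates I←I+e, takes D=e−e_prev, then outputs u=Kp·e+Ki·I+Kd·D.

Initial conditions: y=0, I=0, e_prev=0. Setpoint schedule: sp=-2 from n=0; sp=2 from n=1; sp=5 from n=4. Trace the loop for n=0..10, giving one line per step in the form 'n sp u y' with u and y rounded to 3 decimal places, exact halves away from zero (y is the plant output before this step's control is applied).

0 -2 -5.500 0.000
1 2 14.563 -2.750
2 2 -16.317 6.456
3 2 26.639 -6.222
4 5 -24.339 11.453
5 5 44.236 -8.734
6 5 -50.154 19.498
7 5 80.949 -19.228
8 5 -100.038 34.706
9 5 150.830 -39.607
10 5 -195.966 63.533

(exact arithmetic carried between steps; '≈' marks a value shown rounded to 6 d.p. or computed from one; I and e_prev carry over from the previous line; the table rounds u and y to 3 d.p., halves away from zero)
n=0: y=0, sp=-2, e=sp−y=-2; I=-2, D=e−e_prev=-2; u=3/2·(-2)+1/4·(-2)+1·(-2)=-5.5; next y=3/10·0+1/2·(-5.5)=-2.75
n=1: y=-2.75, sp=2, e=sp−y=4.75; I=2.75, D=e−e_prev=6.75; u=3/2·4.75+1/4·2.75+1·6.75=14.5625; next y=3/10·(-2.75)+1/2·14.5625=6.45625
n=2: y=6.45625, sp=2, e=sp−y=-4.45625; I=-1.70625, D=e−e_prev=-9.20625; u=3/2·(-4.45625)+1/4·(-1.70625)+1·(-9.20625)≈-16.317188; next y=3/10·6.45625+1/2·(-16.317188)≈-6.221719
n=3: y≈-6.221719, sp=2, e=sp−y≈8.221719; I≈6.515469, D=e−e_prev≈12.677969; u=3/2·8.221719+1/4·6.515469+1·12.677969≈26.639414; next y=3/10·(-6.221719)+1/2·26.639414≈11.453191
n=4: y≈11.453191, sp=5, e=sp−y≈-6.453191; I≈0.062277, D=e−e_prev≈-14.674910; u=3/2·(-6.453191)+1/4·0.062277+1·(-14.674910)≈-24.339128; next y=3/10·11.453191+1/2·(-24.339128)≈-8.733607
n=5: y≈-8.733607, sp=5, e=sp−y≈13.733607; I≈13.795884, D=e−e_prev≈20.186798; u=3/2·13.733607+1/4·13.795884+1·20.186798≈44.236179; next y=3/10·(-8.733607)+1/2·44.236179≈19.498007
n=6: y≈19.498007, sp=5, e=sp−y≈-14.498007; I≈-0.702124, D=e−e_prev≈-28.231614; u=3/2·(-14.498007)+1/4·(-0.702124)+1·(-28.231614)≈-50.154156; next y=3/10·19.498007+1/2·(-50.154156)≈-19.227676
n=7: y≈-19.227676, sp=5, e=sp−y≈24.227676; I≈23.525552, D=e−e_prev≈38.725683; u=3/2·24.227676+1/4·23.525552+1·38.725683≈80.948585; next y=3/10·(-19.227676)+1/2·80.948585≈34.705990
n=8: y≈34.705990, sp=5, e=sp−y≈-29.705990; I≈-6.180437, D=e−e_prev≈-53.933665; u=3/2·(-29.705990)+1/4·(-6.180437)+1·(-53.933665)≈-100.037759; next y=3/10·34.705990+1/2·(-100.037759)≈-39.607083
n=9: y≈-39.607083, sp=5, e=sp−y≈44.607083; I≈38.426645, D=e−e_prev≈74.313072; u=3/2·44.607083+1/4·38.426645+1·74.313072≈150.830358; next y=3/10·(-39.607083)+1/2·150.830358≈63.533054
n=10: y≈63.533054, sp=5, e=sp−y≈-58.533054; I≈-20.106409, D=e−e_prev≈-103.140137; u=3/2·(-58.533054)+1/4·(-20.106409)+1·(-103.140137)≈-195.966320; next y=3/10·63.533054+1/2·(-195.966320)≈-78.923244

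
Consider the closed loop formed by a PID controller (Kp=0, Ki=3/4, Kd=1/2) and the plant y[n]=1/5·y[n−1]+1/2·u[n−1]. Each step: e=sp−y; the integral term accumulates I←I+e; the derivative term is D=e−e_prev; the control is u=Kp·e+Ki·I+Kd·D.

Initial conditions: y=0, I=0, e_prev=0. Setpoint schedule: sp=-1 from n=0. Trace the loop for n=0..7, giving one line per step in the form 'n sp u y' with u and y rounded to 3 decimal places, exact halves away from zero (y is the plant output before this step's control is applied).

(exact arithmetic carried between steps; '≈' marks a value shown rounded to 6 d.p. or computed from one; I and e_prev carry over from the previous line; the table rounds u and y to 3 d.p., halves away from zero)
n=0: y=0, sp=-1, e=sp−y=-1; I=-1, D=e−e_prev=-1; u=0·(-1)+3/4·(-1)+1/2·(-1)=-1.25; next y=1/5·0+1/2·(-1.25)=-0.625
n=1: y=-0.625, sp=-1, e=sp−y=-0.375; I=-1.375, D=e−e_prev=0.625; u=0·(-0.375)+3/4·(-1.375)+1/2·0.625=-0.71875; next y=1/5·(-0.625)+1/2·(-0.71875)=-0.484375
n=2: y=-0.484375, sp=-1, e=sp−y=-0.515625; I=-1.890625, D=e−e_prev=-0.140625; u=0·(-0.515625)+3/4·(-1.890625)+1/2·(-0.140625)≈-1.488281; next y=1/5·(-0.484375)+1/2·(-1.488281)≈-0.841016
n=3: y≈-0.841016, sp=-1, e=sp−y≈-0.158984; I≈-2.049609, D=e−e_prev≈0.356641; u=0·(-0.158984)+3/4·(-2.049609)+1/2·0.356641≈-1.358887; next y=1/5·(-0.841016)+1/2·(-1.358887)≈-0.847646
n=4: y≈-0.847646, sp=-1, e=sp−y≈-0.152354; I≈-2.201963, D=e−e_prev≈0.006631; u=0·(-0.152354)+3/4·(-2.201963)+1/2·0.006631≈-1.648157; next y=1/5·(-0.847646)+1/2·(-1.648157)≈-0.993608
n=5: y≈-0.993608, sp=-1, e=sp−y≈-0.006392; I≈-2.208355, D=e−e_prev≈0.145961; u=0·(-0.006392)+3/4·(-2.208355)+1/2·0.145961≈-1.583286; next y=1/5·(-0.993608)+1/2·(-1.583286)≈-0.990364
n=6: y≈-0.990364, sp=-1, e=sp−y≈-0.009636; I≈-2.217991, D=e−e_prev≈-0.003243; u=0·(-0.009636)+3/4·(-2.217991)+1/2·(-0.003243)≈-1.665115; next y=1/5·(-0.990364)+1/2·(-1.665115)≈-1.030630
n=7: y≈-1.030630, sp=-1, e=sp−y≈0.030630; I≈-2.187361, D=e−e_prev≈0.040266; u=0·0.030630+3/4·(-2.187361)+1/2·0.040266≈-1.620388; next y=1/5·(-1.030630)+1/2·(-1.620388)≈-1.016320

0 -1 -1.250 0.000
1 -1 -0.719 -0.625
2 -1 -1.488 -0.484
3 -1 -1.359 -0.841
4 -1 -1.648 -0.848
5 -1 -1.583 -0.994
6 -1 -1.665 -0.990
7 -1 -1.620 -1.031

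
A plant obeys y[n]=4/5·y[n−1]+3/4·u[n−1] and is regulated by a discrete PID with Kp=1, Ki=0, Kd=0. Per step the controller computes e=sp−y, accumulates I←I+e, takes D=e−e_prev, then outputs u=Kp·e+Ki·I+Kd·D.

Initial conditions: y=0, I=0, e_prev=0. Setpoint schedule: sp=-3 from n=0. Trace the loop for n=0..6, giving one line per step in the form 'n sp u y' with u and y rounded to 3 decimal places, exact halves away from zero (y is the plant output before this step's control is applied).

0 -3 -3.000 0.000
1 -3 -0.750 -2.250
2 -3 -0.638 -2.363
3 -3 -0.632 -2.368
4 -3 -0.632 -2.368
5 -3 -0.632 -2.368
6 -3 -0.632 -2.368

(exact arithmetic carried between steps; '≈' marks a value shown rounded to 6 d.p. or computed from one; I and e_prev carry over from the previous line; the table rounds u and y to 3 d.p., halves away from zero)
n=0: y=0, sp=-3, e=sp−y=-3; I=-3, D=e−e_prev=-3; u=1·(-3)+0·(-3)+0·(-3)=-3; next y=4/5·0+3/4·(-3)=-2.25
n=1: y=-2.25, sp=-3, e=sp−y=-0.75; I=-3.75, D=e−e_prev=2.25; u=1·(-0.75)+0·(-3.75)+0·2.25=-0.75; next y=4/5·(-2.25)+3/4·(-0.75)=-2.3625
n=2: y=-2.3625, sp=-3, e=sp−y=-0.6375; I=-4.3875, D=e−e_prev=0.1125; u=1·(-0.6375)+0·(-4.3875)+0·0.1125=-0.6375; next y=4/5·(-2.3625)+3/4·(-0.6375)=-2.368125
n=3: y=-2.368125, sp=-3, e=sp−y=-0.631875; I=-5.019375, D=e−e_prev=0.005625; u=1·(-0.631875)+0·(-5.019375)+0·0.005625=-0.631875; next y=4/5·(-2.368125)+3/4·(-0.631875)≈-2.368406
n=4: y≈-2.368406, sp=-3, e=sp−y≈-0.631594; I≈-5.650969, D=e−e_prev≈0.000281; u=1·(-0.631594)+0·(-5.650969)+0·0.000281≈-0.631594; next y=4/5·(-2.368406)+3/4·(-0.631594)≈-2.368420
n=5: y≈-2.368420, sp=-3, e=sp−y≈-0.631580; I≈-6.282548, D=e−e_prev≈0.000014; u=1·(-0.631580)+0·(-6.282548)+0·0.000014≈-0.631580; next y=4/5·(-2.368420)+3/4·(-0.631580)≈-2.368421
n=6: y≈-2.368421, sp=-3, e=sp−y≈-0.631579; I≈-6.914127, D=e−e_prev≈0.000001; u=1·(-0.631579)+0·(-6.914127)+0·0.000001≈-0.631579; next y=4/5·(-2.368421)+3/4·(-0.631579)≈-2.368421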